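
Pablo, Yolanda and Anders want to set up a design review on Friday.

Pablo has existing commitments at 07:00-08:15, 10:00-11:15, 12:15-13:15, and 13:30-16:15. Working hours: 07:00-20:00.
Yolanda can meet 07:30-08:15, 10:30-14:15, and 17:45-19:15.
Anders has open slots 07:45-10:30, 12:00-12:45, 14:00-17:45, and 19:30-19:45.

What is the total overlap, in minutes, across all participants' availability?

Pablo free within 07:00–20:00: 08:15–10:00, 11:15–12:15, 13:15–13:30, 16:15–20:00.
Pablo ∩ Yolanda: 11:15–12:15, 13:15–13:30, 17:45–19:15.
Pablo ∩ Yolanda ∩ Anders: 12:00–12:15.
Total common minutes: 15.

15 minutes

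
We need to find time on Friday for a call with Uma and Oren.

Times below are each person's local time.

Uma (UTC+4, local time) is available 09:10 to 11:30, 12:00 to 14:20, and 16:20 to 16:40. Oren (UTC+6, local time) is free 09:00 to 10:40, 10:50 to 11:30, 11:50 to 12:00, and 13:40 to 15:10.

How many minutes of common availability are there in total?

100 minutes

Uma → UTC: 05:10–07:30, 08:00–10:20, 12:20–12:40.
Oren → UTC: 03:00–04:40, 04:50–05:30, 05:50–06:00, 07:40–09:10.
Uma ∩ Oren: 05:10–05:30, 05:50–06:00, 08:00–09:10.
Total common minutes: 20 + 10 + 70 = 100.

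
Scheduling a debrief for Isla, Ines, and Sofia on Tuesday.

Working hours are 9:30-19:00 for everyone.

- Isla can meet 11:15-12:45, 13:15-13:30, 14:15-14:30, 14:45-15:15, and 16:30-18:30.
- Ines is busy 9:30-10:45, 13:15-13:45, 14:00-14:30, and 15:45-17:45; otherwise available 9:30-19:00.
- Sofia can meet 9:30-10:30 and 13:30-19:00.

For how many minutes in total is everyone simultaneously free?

Ines free within 09:30–19:00: 10:45–13:15, 13:45–14:00, 14:30–15:45, 17:45–19:00.
Isla ∩ Ines: 11:15–12:45, 14:45–15:15, 17:45–18:30.
Isla ∩ Ines ∩ Sofia: 14:45–15:15, 17:45–18:30.
Total common minutes: 30 + 45 = 75.

75 minutes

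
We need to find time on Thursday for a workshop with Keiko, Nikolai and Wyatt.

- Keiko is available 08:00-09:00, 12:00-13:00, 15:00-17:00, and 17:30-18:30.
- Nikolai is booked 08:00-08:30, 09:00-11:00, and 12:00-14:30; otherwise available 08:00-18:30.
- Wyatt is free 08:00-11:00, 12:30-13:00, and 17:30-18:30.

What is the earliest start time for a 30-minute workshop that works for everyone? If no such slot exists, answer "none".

08:30

Nikolai free within 08:00–18:30: 08:30–09:00, 11:00–12:00, 14:30–18:30.
Keiko ∩ Nikolai: 08:30–09:00, 15:00–17:00, 17:30–18:30.
Keiko ∩ Nikolai ∩ Wyatt: 08:30–09:00, 17:30–18:30.
Windows ≥ 30 min: 08:30–09:00, 17:30–18:30.
Earliest such window starts at 08:30.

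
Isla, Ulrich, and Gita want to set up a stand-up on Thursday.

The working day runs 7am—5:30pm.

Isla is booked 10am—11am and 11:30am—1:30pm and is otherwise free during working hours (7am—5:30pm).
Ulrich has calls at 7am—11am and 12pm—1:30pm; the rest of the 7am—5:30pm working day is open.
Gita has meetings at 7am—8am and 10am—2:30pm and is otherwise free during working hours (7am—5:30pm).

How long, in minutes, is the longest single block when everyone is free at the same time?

Isla free within 07:00–17:30: 07:00–10:00, 11:00–11:30, 13:30–17:30.
Ulrich free within 07:00–17:30: 11:00–12:00, 13:30–17:30.
Gita free within 07:00–17:30: 08:00–10:00, 14:30–17:30.
Isla ∩ Ulrich: 11:00–11:30, 13:30–17:30.
Isla ∩ Ulrich ∩ Gita: 14:30–17:30.
Single common window of 180 minutes.

180 minutes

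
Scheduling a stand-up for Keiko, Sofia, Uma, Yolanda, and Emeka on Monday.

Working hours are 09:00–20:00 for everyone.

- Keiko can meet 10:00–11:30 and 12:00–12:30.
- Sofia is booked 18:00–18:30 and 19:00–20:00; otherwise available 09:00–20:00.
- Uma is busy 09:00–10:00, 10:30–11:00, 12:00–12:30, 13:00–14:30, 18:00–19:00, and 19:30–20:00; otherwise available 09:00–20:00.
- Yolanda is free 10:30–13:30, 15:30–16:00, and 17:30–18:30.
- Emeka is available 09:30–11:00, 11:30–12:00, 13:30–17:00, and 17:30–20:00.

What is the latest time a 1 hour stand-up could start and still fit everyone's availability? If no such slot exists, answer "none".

Sofia free within 09:00–20:00: 09:00–18:00, 18:30–19:00.
Uma free within 09:00–20:00: 10:00–10:30, 11:00–12:00, 12:30–13:00, 14:30–18:00, 19:00–19:30.
Keiko ∩ Sofia: 10:00–11:30, 12:00–12:30.
Keiko ∩ Sofia ∩ Uma: 10:00–10:30, 11:00–11:30.
Keiko ∩ Sofia ∩ Uma ∩ Yolanda: 11:00–11:30.
Keiko ∩ Sofia ∩ Uma ∩ Yolanda ∩ Emeka: (none).
Windows ≥ 60 min: (none).

none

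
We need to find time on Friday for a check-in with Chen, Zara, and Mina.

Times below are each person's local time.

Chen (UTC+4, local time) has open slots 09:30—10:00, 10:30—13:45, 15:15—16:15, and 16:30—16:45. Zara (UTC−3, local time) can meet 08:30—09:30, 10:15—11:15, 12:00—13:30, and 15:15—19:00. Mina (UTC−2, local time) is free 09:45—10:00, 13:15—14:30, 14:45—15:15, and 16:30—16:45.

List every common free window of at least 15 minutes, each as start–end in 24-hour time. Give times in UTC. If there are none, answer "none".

11:45–12:00

Chen → UTC: 05:30–06:00, 06:30–09:45, 11:15–12:15, 12:30–12:45.
Zara → UTC: 11:30–12:30, 13:15–14:15, 15:00–16:30, 18:15–22:00.
Mina → UTC: 11:45–12:00, 15:15–16:30, 16:45–17:15, 18:30–18:45.
Chen ∩ Zara: 11:30–12:15.
Chen ∩ Zara ∩ Mina: 11:45–12:00.
Windows ≥ 15 min: 11:45–12:00.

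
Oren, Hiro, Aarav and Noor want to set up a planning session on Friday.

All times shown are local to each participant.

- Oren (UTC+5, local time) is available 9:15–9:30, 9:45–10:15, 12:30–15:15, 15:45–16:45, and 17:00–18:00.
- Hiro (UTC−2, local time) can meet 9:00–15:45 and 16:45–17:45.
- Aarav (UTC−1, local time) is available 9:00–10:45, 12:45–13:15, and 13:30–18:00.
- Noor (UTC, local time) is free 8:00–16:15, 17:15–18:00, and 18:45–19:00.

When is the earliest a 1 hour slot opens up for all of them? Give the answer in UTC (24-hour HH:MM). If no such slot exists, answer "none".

Oren → UTC: 04:15–04:30, 04:45–05:15, 07:30–10:15, 10:45–11:45, 12:00–13:00.
Hiro → UTC: 11:00–17:45, 18:45–19:45.
Aarav → UTC: 10:00–11:45, 13:45–14:15, 14:30–19:00.
Noor → UTC: 08:00–16:15, 17:15–18:00, 18:45–19:00.
Oren ∩ Hiro: 11:00–11:45, 12:00–13:00.
Oren ∩ Hiro ∩ Aarav: 11:00–11:45.
Oren ∩ Hiro ∩ Aarav ∩ Noor: 11:00–11:45.
Windows ≥ 60 min: (none).

none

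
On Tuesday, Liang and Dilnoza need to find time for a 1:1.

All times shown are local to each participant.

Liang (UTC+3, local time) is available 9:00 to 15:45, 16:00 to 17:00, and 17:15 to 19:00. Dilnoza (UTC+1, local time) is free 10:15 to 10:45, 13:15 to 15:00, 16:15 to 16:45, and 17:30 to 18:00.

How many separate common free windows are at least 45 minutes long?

1

Liang → UTC: 06:00–12:45, 13:00–14:00, 14:15–16:00.
Dilnoza → UTC: 09:15–09:45, 12:15–14:00, 15:15–15:45, 16:30–17:00.
Liang ∩ Dilnoza: 09:15–09:45, 12:15–12:45, 13:00–14:00, 15:15–15:45.
Windows ≥ 45 min: 13:00–14:00.
That's 1 window.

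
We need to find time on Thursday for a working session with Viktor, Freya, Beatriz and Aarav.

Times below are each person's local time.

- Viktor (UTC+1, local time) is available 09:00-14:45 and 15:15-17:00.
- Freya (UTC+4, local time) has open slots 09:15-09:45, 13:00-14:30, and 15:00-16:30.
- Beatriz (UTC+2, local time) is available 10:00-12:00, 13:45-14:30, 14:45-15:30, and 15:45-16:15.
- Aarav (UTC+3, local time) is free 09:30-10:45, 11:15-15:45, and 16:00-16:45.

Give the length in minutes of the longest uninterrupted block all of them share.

Viktor → UTC: 08:00–13:45, 14:15–16:00.
Freya → UTC: 05:15–05:45, 09:00–10:30, 11:00–12:30.
Beatriz → UTC: 08:00–10:00, 11:45–12:30, 12:45–13:30, 13:45–14:15.
Aarav → UTC: 06:30–07:45, 08:15–12:45, 13:00–13:45.
Viktor ∩ Freya: 09:00–10:30, 11:00–12:30.
Viktor ∩ Freya ∩ Beatriz: 09:00–10:00, 11:45–12:30.
Viktor ∩ Freya ∩ Beatriz ∩ Aarav: 09:00–10:00, 11:45–12:30.
Common window lengths: 60, 45 min; longest is 60.

60 minutes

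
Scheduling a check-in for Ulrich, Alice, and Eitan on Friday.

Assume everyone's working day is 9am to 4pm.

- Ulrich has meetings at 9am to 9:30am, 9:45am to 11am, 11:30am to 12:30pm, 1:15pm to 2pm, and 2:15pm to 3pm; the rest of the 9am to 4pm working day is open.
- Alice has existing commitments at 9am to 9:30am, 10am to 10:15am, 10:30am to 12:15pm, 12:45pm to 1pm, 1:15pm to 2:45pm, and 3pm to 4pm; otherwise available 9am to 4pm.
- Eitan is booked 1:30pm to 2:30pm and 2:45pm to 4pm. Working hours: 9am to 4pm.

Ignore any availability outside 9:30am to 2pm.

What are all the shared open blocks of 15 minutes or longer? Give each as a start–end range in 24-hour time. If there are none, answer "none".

09:30–09:45, 12:30–12:45, 13:00–13:15

Ulrich free within 09:00–16:00: 09:30–09:45, 11:00–11:30, 12:30–13:15, 14:00–14:15, 15:00–16:00.
Alice free within 09:00–16:00: 09:30–10:00, 10:15–10:30, 12:15–12:45, 13:00–13:15, 14:45–15:00.
Eitan free within 09:00–16:00: 09:00–13:30, 14:30–14:45.
Ulrich ∩ Alice: 09:30–09:45, 12:30–12:45, 13:00–13:15.
Ulrich ∩ Alice ∩ Eitan: 09:30–09:45, 12:30–12:45, 13:00–13:15.
Restricted to 09:30–14:00: 09:30–09:45, 12:30–12:45, 13:00–13:15.
Windows ≥ 15 min: 09:30–09:45, 12:30–12:45, 13:00–13:15.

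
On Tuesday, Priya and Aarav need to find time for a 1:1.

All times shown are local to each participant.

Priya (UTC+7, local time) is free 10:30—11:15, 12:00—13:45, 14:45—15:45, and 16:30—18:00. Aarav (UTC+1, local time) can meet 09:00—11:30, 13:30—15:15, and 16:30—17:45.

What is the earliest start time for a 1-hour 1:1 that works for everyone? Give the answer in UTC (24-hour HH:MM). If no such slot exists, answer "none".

09:30

Priya → UTC: 03:30–04:15, 05:00–06:45, 07:45–08:45, 09:30–11:00.
Aarav → UTC: 08:00–10:30, 12:30–14:15, 15:30–16:45.
Priya ∩ Aarav: 08:00–08:45, 09:30–10:30.
Windows ≥ 60 min: 09:30–10:30.
Earliest such window starts at 09:30.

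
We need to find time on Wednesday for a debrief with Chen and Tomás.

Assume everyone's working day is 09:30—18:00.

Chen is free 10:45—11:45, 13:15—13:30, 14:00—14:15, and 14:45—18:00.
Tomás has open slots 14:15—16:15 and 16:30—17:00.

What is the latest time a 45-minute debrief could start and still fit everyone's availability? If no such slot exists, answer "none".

Chen ∩ Tomás: 14:45–16:15, 16:30–17:00.
Windows ≥ 45 min: 14:45–16:15.
Latest start in the last window 14:45–16:15 is 16:15 − 45 min = 15:30.

15:30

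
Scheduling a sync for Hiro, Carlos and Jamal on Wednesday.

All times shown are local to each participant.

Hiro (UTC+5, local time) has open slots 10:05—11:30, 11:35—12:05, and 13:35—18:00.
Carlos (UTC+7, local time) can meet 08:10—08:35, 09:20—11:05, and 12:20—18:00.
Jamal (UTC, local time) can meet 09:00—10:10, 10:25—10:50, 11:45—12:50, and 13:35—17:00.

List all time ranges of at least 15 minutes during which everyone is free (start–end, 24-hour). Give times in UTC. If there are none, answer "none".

09:00–10:10, 10:25–10:50

Hiro → UTC: 05:05–06:30, 06:35–07:05, 08:35–13:00.
Carlos → UTC: 01:10–01:35, 02:20–04:05, 05:20–11:00.
Jamal → UTC: 09:00–10:10, 10:25–10:50, 11:45–12:50, 13:35–17:00.
Hiro ∩ Carlos: 05:20–06:30, 06:35–07:05, 08:35–11:00.
Hiro ∩ Carlos ∩ Jamal: 09:00–10:10, 10:25–10:50.
Windows ≥ 15 min: 09:00–10:10, 10:25–10:50.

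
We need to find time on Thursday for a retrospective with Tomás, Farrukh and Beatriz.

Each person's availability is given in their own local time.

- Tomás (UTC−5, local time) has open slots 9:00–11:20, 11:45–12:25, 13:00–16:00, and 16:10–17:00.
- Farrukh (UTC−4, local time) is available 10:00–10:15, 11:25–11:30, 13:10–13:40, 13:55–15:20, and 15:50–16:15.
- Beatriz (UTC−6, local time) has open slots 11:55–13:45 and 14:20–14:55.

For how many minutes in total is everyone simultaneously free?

80 minutes

Tomás → UTC: 14:00–16:20, 16:45–17:25, 18:00–21:00, 21:10–22:00.
Farrukh → UTC: 14:00–14:15, 15:25–15:30, 17:10–17:40, 17:55–19:20, 19:50–20:15.
Beatriz → UTC: 17:55–19:45, 20:20–20:55.
Tomás ∩ Farrukh: 14:00–14:15, 15:25–15:30, 17:10–17:25, 18:00–19:20, 19:50–20:15.
Tomás ∩ Farrukh ∩ Beatriz: 18:00–19:20.
Total common minutes: 80.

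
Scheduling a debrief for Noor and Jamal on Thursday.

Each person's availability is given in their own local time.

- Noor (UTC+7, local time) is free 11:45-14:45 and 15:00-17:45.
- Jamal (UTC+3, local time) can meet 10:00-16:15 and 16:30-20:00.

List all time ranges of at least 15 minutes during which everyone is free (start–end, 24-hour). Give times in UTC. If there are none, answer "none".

07:00–07:45, 08:00–10:45

Noor → UTC: 04:45–07:45, 08:00–10:45.
Jamal → UTC: 07:00–13:15, 13:30–17:00.
Noor ∩ Jamal: 07:00–07:45, 08:00–10:45.
Windows ≥ 15 min: 07:00–07:45, 08:00–10:45.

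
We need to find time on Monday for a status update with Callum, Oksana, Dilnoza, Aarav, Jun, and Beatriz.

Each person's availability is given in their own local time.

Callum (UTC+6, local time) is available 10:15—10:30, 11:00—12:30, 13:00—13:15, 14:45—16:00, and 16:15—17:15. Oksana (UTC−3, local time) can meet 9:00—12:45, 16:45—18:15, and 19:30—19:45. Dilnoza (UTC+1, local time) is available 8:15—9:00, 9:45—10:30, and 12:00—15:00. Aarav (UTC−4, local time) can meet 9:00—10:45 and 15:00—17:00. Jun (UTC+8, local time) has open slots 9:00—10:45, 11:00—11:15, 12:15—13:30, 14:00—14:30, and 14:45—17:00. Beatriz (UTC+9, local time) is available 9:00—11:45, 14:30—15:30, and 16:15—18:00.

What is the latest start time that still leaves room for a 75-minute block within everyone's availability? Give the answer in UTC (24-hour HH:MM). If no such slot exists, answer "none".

Callum → UTC: 04:15–04:30, 05:00–06:30, 07:00–07:15, 08:45–10:00, 10:15–11:15.
Oksana → UTC: 12:00–15:45, 19:45–21:15, 22:30–22:45.
Dilnoza → UTC: 07:15–08:00, 08:45–09:30, 11:00–14:00.
Aarav → UTC: 13:00–14:45, 19:00–21:00.
Jun → UTC: 01:00–02:45, 03:00–03:15, 04:15–05:30, 06:00–06:30, 06:45–09:00.
Beatriz → UTC: 00:00–02:45, 05:30–06:30, 07:15–09:00.
Callum ∩ Oksana: (none).
Callum ∩ Oksana ∩ Dilnoza: (none).
Callum ∩ Oksana ∩ Dilnoza ∩ Aarav: (none).
Callum ∩ Oksana ∩ Dilnoza ∩ Aarav ∩ Jun: (none).
Callum ∩ Oksana ∩ Dilnoza ∩ Aarav ∩ Jun ∩ Beatriz: (none).
Windows ≥ 75 min: (none).

none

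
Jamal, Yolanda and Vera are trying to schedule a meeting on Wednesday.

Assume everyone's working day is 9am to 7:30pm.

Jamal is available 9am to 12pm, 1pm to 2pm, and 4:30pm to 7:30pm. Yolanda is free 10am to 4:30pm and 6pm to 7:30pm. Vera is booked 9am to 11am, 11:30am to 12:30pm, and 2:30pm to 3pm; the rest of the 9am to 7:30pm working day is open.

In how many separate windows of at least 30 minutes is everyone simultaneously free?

Vera free within 09:00–19:30: 11:00–11:30, 12:30–14:30, 15:00–19:30.
Jamal ∩ Yolanda: 10:00–12:00, 13:00–14:00, 18:00–19:30.
Jamal ∩ Yolanda ∩ Vera: 11:00–11:30, 13:00–14:00, 18:00–19:30.
Windows ≥ 30 min: 11:00–11:30, 13:00–14:00, 18:00–19:30.
That's 3 windows.

3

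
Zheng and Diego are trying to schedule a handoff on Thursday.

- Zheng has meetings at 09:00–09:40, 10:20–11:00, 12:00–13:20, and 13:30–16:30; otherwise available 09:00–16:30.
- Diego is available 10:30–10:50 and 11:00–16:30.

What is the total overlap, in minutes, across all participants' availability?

70 minutes

Zheng free within 09:00–16:30: 09:40–10:20, 11:00–12:00, 13:20–13:30.
Zheng ∩ Diego: 11:00–12:00, 13:20–13:30.
Total common minutes: 60 + 10 = 70.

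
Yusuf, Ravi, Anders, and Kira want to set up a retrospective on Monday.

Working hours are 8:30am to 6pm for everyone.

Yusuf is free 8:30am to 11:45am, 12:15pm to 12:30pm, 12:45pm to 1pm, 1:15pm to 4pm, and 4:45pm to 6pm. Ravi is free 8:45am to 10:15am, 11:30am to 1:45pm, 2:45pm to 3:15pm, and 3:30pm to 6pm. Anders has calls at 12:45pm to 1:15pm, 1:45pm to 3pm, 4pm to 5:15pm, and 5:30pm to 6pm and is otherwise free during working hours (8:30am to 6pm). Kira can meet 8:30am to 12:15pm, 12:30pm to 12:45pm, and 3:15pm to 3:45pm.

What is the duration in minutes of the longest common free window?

90 minutes

Anders free within 08:30–18:00: 08:30–12:45, 13:15–13:45, 15:00–16:00, 17:15–17:30.
Yusuf ∩ Ravi: 08:45–10:15, 11:30–11:45, 12:15–12:30, 12:45–13:00, 13:15–13:45, 14:45–15:15, 15:30–16:00, 16:45–18:00.
Yusuf ∩ Ravi ∩ Anders: 08:45–10:15, 11:30–11:45, 12:15–12:30, 13:15–13:45, 15:00–15:15, 15:30–16:00, 17:15–17:30.
Yusuf ∩ Ravi ∩ Anders ∩ Kira: 08:45–10:15, 11:30–11:45, 15:30–15:45.
Common window lengths: 90, 15, 15 min; longest is 90.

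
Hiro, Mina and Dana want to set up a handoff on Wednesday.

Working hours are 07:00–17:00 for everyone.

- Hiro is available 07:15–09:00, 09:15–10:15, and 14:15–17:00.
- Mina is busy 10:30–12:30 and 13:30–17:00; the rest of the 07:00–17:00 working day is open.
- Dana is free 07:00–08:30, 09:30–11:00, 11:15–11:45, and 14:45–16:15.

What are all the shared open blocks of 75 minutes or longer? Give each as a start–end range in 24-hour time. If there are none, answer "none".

Mina free within 07:00–17:00: 07:00–10:30, 12:30–13:30.
Hiro ∩ Mina: 07:15–09:00, 09:15–10:15.
Hiro ∩ Mina ∩ Dana: 07:15–08:30, 09:30–10:15.
Windows ≥ 75 min: 07:15–08:30.

07:15–08:30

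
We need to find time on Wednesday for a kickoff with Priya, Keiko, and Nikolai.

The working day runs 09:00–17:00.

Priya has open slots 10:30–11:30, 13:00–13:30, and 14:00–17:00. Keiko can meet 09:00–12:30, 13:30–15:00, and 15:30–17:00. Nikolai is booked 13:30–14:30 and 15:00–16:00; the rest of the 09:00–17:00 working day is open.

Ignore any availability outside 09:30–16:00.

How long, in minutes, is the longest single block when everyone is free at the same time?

60 minutes

Nikolai free within 09:00–17:00: 09:00–13:30, 14:30–15:00, 16:00–17:00.
Priya ∩ Keiko: 10:30–11:30, 14:00–15:00, 15:30–17:00.
Priya ∩ Keiko ∩ Nikolai: 10:30–11:30, 14:30–15:00, 16:00–17:00.
Restricted to 09:30–16:00: 10:30–11:30, 14:30–15:00.
Common window lengths: 60, 30 min; longest is 60.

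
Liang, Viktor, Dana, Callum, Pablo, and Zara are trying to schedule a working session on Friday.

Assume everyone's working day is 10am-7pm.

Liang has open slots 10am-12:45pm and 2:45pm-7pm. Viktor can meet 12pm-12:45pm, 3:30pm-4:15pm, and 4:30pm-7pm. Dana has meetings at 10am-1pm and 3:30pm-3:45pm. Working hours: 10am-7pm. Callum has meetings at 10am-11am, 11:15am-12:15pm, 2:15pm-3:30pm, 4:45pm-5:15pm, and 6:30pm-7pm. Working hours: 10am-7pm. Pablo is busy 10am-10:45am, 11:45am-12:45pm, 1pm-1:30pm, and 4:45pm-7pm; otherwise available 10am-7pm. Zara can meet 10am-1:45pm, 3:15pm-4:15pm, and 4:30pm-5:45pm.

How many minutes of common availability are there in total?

Dana free within 10:00–19:00: 13:00–15:30, 15:45–19:00.
Callum free within 10:00–19:00: 11:00–11:15, 12:15–14:15, 15:30–16:45, 17:15–18:30.
Pablo free within 10:00–19:00: 10:45–11:45, 12:45–13:00, 13:30–16:45.
Liang ∩ Viktor: 12:00–12:45, 15:30–16:15, 16:30–19:00.
Liang ∩ Viktor ∩ Dana: 15:45–16:15, 16:30–19:00.
Liang ∩ Viktor ∩ Dana ∩ Callum: 15:45–16:15, 16:30–16:45, 17:15–18:30.
Liang ∩ Viktor ∩ Dana ∩ Callum ∩ Pablo: 15:45–16:15, 16:30–16:45.
Liang ∩ Viktor ∩ Dana ∩ Callum ∩ Pablo ∩ Zara: 15:45–16:15, 16:30–16:45.
Total common minutes: 30 + 15 = 45.

45 minutes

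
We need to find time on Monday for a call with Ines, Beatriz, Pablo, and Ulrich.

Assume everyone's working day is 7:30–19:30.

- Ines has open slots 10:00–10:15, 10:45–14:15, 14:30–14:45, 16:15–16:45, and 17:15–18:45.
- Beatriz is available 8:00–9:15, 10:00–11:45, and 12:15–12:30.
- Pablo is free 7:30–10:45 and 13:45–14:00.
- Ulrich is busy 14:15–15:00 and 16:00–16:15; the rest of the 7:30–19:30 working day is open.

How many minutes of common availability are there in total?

15 minutes

Ulrich free within 07:30–19:30: 07:30–14:15, 15:00–16:00, 16:15–19:30.
Ines ∩ Beatriz: 10:00–10:15, 10:45–11:45, 12:15–12:30.
Ines ∩ Beatriz ∩ Pablo: 10:00–10:15.
Ines ∩ Beatriz ∩ Pablo ∩ Ulrich: 10:00–10:15.
Total common minutes: 15.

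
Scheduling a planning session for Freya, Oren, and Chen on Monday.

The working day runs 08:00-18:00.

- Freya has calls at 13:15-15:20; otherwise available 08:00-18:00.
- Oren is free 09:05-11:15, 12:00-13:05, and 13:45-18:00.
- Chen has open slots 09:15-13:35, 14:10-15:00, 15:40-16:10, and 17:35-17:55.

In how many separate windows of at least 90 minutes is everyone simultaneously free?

1

Freya free within 08:00–18:00: 08:00–13:15, 15:20–18:00.
Freya ∩ Oren: 09:05–11:15, 12:00–13:05, 15:20–18:00.
Freya ∩ Oren ∩ Chen: 09:15–11:15, 12:00–13:05, 15:40–16:10, 17:35–17:55.
Windows ≥ 90 min: 09:15–11:15.
That's 1 window.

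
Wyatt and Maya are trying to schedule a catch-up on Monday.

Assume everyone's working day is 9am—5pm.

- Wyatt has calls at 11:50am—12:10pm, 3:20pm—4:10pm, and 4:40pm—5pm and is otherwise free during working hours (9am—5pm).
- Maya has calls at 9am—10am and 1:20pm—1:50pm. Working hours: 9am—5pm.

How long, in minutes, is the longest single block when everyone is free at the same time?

110 minutes

Wyatt free within 09:00–17:00: 09:00–11:50, 12:10–15:20, 16:10–16:40.
Maya free within 09:00–17:00: 10:00–13:20, 13:50–17:00.
Wyatt ∩ Maya: 10:00–11:50, 12:10–13:20, 13:50–15:20, 16:10–16:40.
Common window lengths: 110, 70, 90, 30 min; longest is 110.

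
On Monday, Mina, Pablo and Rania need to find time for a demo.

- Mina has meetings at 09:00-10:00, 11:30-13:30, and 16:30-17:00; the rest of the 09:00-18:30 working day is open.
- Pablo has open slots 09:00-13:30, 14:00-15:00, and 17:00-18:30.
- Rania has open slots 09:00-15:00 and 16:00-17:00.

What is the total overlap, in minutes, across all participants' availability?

150 minutes

Mina free within 09:00–18:30: 10:00–11:30, 13:30–16:30, 17:00–18:30.
Mina ∩ Pablo: 10:00–11:30, 14:00–15:00, 17:00–18:30.
Mina ∩ Pablo ∩ Rania: 10:00–11:30, 14:00–15:00.
Total common minutes: 90 + 60 = 150.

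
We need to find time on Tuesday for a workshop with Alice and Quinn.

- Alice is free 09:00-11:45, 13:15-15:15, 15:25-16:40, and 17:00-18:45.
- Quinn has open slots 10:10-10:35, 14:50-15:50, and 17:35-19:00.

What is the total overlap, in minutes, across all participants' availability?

Alice ∩ Quinn: 10:10–10:35, 14:50–15:15, 15:25–15:50, 17:35–18:45.
Total common minutes: 25 + 25 + 25 + 70 = 145.

145 minutes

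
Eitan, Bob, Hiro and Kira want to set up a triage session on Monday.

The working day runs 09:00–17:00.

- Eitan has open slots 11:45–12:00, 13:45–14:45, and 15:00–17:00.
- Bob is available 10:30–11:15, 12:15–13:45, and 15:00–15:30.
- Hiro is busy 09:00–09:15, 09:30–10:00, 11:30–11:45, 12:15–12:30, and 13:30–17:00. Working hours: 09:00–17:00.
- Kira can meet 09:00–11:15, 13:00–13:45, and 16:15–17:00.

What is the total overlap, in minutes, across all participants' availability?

0 minutes

Hiro free within 09:00–17:00: 09:15–09:30, 10:00–11:30, 11:45–12:15, 12:30–13:30.
Eitan ∩ Bob: 15:00–15:30.
Eitan ∩ Bob ∩ Hiro: (none).
Eitan ∩ Bob ∩ Hiro ∩ Kira: (none).
Total common minutes: 0.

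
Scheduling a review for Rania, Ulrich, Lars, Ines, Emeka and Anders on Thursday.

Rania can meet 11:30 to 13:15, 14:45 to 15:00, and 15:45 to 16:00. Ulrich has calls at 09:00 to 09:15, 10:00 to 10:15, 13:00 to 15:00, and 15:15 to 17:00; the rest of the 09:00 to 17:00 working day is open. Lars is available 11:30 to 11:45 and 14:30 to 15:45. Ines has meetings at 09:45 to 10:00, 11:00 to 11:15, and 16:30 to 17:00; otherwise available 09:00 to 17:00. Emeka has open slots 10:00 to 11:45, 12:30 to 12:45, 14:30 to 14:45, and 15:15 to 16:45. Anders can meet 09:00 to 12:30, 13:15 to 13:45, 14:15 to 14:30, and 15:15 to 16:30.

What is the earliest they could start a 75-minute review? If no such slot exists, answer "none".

none

Ulrich free within 09:00–17:00: 09:15–10:00, 10:15–13:00, 15:00–15:15.
Ines free within 09:00–17:00: 09:00–09:45, 10:00–11:00, 11:15–16:30.
Rania ∩ Ulrich: 11:30–13:00.
Rania ∩ Ulrich ∩ Lars: 11:30–11:45.
Rania ∩ Ulrich ∩ Lars ∩ Ines: 11:30–11:45.
Rania ∩ Ulrich ∩ Lars ∩ Ines ∩ Emeka: 11:30–11:45.
Rania ∩ Ulrich ∩ Lars ∩ Ines ∩ Emeka ∩ Anders: 11:30–11:45.
Windows ≥ 75 min: (none).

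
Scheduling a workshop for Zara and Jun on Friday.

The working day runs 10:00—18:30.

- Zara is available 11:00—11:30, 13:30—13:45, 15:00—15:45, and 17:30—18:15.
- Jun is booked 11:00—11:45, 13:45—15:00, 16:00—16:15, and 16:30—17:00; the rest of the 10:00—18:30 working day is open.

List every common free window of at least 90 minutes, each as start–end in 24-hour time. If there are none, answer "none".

Jun free within 10:00–18:30: 10:00–11:00, 11:45–13:45, 15:00–16:00, 16:15–16:30, 17:00–18:30.
Zara ∩ Jun: 13:30–13:45, 15:00–15:45, 17:30–18:15.
Windows ≥ 90 min: (none).

none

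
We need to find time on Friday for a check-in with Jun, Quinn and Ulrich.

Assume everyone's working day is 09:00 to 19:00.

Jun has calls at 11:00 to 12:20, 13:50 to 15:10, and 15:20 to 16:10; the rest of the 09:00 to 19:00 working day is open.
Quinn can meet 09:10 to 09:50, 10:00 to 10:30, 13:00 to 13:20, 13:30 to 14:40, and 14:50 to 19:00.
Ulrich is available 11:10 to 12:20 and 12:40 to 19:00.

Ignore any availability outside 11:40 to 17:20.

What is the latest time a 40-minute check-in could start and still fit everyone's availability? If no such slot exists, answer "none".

Jun free within 09:00–19:00: 09:00–11:00, 12:20–13:50, 15:10–15:20, 16:10–19:00.
Jun ∩ Quinn: 09:10–09:50, 10:00–10:30, 13:00–13:20, 13:30–13:50, 15:10–15:20, 16:10–19:00.
Jun ∩ Quinn ∩ Ulrich: 13:00–13:20, 13:30–13:50, 15:10–15:20, 16:10–19:00.
Restricted to 11:40–17:20: 13:00–13:20, 13:30–13:50, 15:10–15:20, 16:10–17:20.
Windows ≥ 40 min: 16:10–17:20.
Latest start in the last window 16:10–17:20 is 17:20 − 40 min = 16:40.

16:40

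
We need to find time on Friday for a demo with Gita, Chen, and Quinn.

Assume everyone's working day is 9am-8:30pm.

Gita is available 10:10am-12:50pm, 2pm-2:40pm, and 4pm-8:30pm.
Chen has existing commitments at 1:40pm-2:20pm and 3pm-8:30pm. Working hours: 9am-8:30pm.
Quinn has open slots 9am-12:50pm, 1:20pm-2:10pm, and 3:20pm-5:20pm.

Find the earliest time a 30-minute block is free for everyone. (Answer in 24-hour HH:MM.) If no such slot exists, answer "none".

10:10

Chen free within 09:00–20:30: 09:00–13:40, 14:20–15:00.
Gita ∩ Chen: 10:10–12:50, 14:20–14:40.
Gita ∩ Chen ∩ Quinn: 10:10–12:50.
Windows ≥ 30 min: 10:10–12:50.
Earliest such window starts at 10:10.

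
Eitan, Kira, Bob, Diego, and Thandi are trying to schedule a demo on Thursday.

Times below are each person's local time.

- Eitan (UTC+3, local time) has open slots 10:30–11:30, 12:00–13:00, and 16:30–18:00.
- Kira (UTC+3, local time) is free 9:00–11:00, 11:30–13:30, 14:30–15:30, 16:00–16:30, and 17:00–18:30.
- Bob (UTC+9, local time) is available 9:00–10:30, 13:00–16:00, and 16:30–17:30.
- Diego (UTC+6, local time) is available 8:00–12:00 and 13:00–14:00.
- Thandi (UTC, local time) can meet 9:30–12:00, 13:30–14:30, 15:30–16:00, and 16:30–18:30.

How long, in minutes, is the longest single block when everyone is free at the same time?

Eitan → UTC: 07:30–08:30, 09:00–10:00, 13:30–15:00.
Kira → UTC: 06:00–08:00, 08:30–10:30, 11:30–12:30, 13:00–13:30, 14:00–15:30.
Bob → UTC: 00:00–01:30, 04:00–07:00, 07:30–08:30.
Diego → UTC: 02:00–06:00, 07:00–08:00.
Thandi → UTC: 09:30–12:00, 13:30–14:30, 15:30–16:00, 16:30–18:30.
Eitan ∩ Kira: 07:30–08:00, 09:00–10:00, 14:00–15:00.
Eitan ∩ Kira ∩ Bob: 07:30–08:00.
Eitan ∩ Kira ∩ Bob ∩ Diego: 07:30–08:00.
Eitan ∩ Kira ∩ Bob ∩ Diego ∩ Thandi: (none).
No common window.

0 minutes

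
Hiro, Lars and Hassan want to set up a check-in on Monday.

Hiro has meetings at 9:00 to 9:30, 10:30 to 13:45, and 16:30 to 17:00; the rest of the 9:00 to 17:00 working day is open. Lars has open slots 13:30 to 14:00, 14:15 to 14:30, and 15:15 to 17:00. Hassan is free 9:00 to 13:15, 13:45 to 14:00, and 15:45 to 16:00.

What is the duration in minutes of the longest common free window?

15 minutes

Hiro free within 09:00–17:00: 09:30–10:30, 13:45–16:30.
Hiro ∩ Lars: 13:45–14:00, 14:15–14:30, 15:15–16:30.
Hiro ∩ Lars ∩ Hassan: 13:45–14:00, 15:45–16:00.
Common window lengths: 15, 15 min; longest is 15.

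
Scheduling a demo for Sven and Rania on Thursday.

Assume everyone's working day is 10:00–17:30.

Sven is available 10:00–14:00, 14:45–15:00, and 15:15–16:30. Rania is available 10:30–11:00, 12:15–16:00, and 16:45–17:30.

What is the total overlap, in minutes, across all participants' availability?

195 minutes

Sven ∩ Rania: 10:30–11:00, 12:15–14:00, 14:45–15:00, 15:15–16:00.
Total common minutes: 30 + 105 + 15 + 45 = 195.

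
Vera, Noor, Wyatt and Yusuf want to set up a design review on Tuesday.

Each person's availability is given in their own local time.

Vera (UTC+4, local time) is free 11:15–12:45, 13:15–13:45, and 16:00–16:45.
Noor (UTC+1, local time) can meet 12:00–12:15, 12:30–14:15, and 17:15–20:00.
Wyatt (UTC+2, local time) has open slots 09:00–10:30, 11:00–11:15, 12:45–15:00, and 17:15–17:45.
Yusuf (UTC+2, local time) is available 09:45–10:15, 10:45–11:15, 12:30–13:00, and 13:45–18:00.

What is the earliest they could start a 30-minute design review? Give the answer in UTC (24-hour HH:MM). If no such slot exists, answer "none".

12:00

Vera → UTC: 07:15–08:45, 09:15–09:45, 12:00–12:45.
Noor → UTC: 11:00–11:15, 11:30–13:15, 16:15–19:00.
Wyatt → UTC: 07:00–08:30, 09:00–09:15, 10:45–13:00, 15:15–15:45.
Yusuf → UTC: 07:45–08:15, 08:45–09:15, 10:30–11:00, 11:45–16:00.
Vera ∩ Noor: 12:00–12:45.
Vera ∩ Noor ∩ Wyatt: 12:00–12:45.
Vera ∩ Noor ∩ Wyatt ∩ Yusuf: 12:00–12:45.
Windows ≥ 30 min: 12:00–12:45.
Earliest such window starts at 12:00.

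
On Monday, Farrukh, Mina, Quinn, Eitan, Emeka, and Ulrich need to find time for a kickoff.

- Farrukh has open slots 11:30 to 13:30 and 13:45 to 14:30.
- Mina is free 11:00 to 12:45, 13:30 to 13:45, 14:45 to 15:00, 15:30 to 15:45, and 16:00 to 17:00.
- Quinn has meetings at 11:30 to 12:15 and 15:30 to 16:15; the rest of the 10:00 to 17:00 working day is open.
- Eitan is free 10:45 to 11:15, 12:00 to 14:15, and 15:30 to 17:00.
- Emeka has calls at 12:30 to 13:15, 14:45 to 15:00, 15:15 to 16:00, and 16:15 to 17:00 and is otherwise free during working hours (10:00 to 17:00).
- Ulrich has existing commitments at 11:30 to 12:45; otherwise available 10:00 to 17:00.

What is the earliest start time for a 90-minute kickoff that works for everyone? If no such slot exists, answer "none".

none

Quinn free within 10:00–17:00: 10:00–11:30, 12:15–15:30, 16:15–17:00.
Emeka free within 10:00–17:00: 10:00–12:30, 13:15–14:45, 15:00–15:15, 16:00–16:15.
Ulrich free within 10:00–17:00: 10:00–11:30, 12:45–17:00.
Farrukh ∩ Mina: 11:30–12:45.
Farrukh ∩ Mina ∩ Quinn: 12:15–12:45.
Farrukh ∩ Mina ∩ Quinn ∩ Eitan: 12:15–12:45.
Farrukh ∩ Mina ∩ Quinn ∩ Eitan ∩ Emeka: 12:15–12:30.
Farrukh ∩ Mina ∩ Quinn ∩ Eitan ∩ Emeka ∩ Ulrich: (none).
Windows ≥ 90 min: (none).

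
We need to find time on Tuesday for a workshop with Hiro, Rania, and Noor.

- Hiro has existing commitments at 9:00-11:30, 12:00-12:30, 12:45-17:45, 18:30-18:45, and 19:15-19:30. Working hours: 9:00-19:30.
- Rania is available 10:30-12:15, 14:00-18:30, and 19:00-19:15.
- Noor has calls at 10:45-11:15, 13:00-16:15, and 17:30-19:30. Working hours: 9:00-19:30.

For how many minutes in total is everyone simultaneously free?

Hiro free within 09:00–19:30: 11:30–12:00, 12:30–12:45, 17:45–18:30, 18:45–19:15.
Noor free within 09:00–19:30: 09:00–10:45, 11:15–13:00, 16:15–17:30.
Hiro ∩ Rania: 11:30–12:00, 17:45–18:30, 19:00–19:15.
Hiro ∩ Rania ∩ Noor: 11:30–12:00.
Total common minutes: 30.

30 minutes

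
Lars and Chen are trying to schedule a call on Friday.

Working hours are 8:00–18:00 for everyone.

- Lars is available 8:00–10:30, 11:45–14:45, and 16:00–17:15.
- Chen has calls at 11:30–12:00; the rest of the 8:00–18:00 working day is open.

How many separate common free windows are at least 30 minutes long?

3

Chen free within 08:00–18:00: 08:00–11:30, 12:00–18:00.
Lars ∩ Chen: 08:00–10:30, 12:00–14:45, 16:00–17:15.
Windows ≥ 30 min: 08:00–10:30, 12:00–14:45, 16:00–17:15.
That's 3 windows.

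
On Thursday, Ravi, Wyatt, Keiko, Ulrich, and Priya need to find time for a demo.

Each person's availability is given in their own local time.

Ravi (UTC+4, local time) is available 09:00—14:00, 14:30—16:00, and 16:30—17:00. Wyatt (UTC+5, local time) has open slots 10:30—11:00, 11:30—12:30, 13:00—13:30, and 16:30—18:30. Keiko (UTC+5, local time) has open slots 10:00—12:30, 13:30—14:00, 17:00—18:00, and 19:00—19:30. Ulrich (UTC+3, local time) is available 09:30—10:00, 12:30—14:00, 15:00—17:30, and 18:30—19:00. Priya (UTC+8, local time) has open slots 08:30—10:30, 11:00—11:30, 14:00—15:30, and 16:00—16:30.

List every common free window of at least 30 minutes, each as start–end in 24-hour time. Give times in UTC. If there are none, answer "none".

06:30–07:00

Ravi → UTC: 05:00–10:00, 10:30–12:00, 12:30–13:00.
Wyatt → UTC: 05:30–06:00, 06:30–07:30, 08:00–08:30, 11:30–13:30.
Keiko → UTC: 05:00–07:30, 08:30–09:00, 12:00–13:00, 14:00–14:30.
Ulrich → UTC: 06:30–07:00, 09:30–11:00, 12:00–14:30, 15:30–16:00.
Priya → UTC: 00:30–02:30, 03:00–03:30, 06:00–07:30, 08:00–08:30.
Ravi ∩ Wyatt: 05:30–06:00, 06:30–07:30, 08:00–08:30, 11:30–12:00, 12:30–13:00.
Ravi ∩ Wyatt ∩ Keiko: 05:30–06:00, 06:30–07:30, 12:30–13:00.
Ravi ∩ Wyatt ∩ Keiko ∩ Ulrich: 06:30–07:00, 12:30–13:00.
Ravi ∩ Wyatt ∩ Keiko ∩ Ulrich ∩ Priya: 06:30–07:00.
Windows ≥ 30 min: 06:30–07:00.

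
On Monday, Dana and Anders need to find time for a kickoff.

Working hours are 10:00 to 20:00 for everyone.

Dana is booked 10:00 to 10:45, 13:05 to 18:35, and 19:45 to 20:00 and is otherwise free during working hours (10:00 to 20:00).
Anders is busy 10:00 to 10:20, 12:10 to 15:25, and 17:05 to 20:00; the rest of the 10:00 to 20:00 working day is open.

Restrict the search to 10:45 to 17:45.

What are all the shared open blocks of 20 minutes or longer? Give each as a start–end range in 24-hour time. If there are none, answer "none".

10:45–12:10

Dana free within 10:00–20:00: 10:45–13:05, 18:35–19:45.
Anders free within 10:00–20:00: 10:20–12:10, 15:25–17:05.
Dana ∩ Anders: 10:45–12:10.
Restricted to 10:45–17:45: 10:45–12:10.
Windows ≥ 20 min: 10:45–12:10.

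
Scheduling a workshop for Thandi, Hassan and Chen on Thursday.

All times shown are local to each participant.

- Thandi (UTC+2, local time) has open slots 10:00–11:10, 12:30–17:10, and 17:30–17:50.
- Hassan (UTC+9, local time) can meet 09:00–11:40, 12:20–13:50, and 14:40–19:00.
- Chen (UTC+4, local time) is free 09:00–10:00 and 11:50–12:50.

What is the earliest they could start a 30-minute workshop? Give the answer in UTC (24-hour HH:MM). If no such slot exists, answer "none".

Thandi → UTC: 08:00–09:10, 10:30–15:10, 15:30–15:50.
Hassan → UTC: 00:00–02:40, 03:20–04:50, 05:40–10:00.
Chen → UTC: 05:00–06:00, 07:50–08:50.
Thandi ∩ Hassan: 08:00–09:10.
Thandi ∩ Hassan ∩ Chen: 08:00–08:50.
Windows ≥ 30 min: 08:00–08:50.
Earliest such window starts at 08:00.

08:00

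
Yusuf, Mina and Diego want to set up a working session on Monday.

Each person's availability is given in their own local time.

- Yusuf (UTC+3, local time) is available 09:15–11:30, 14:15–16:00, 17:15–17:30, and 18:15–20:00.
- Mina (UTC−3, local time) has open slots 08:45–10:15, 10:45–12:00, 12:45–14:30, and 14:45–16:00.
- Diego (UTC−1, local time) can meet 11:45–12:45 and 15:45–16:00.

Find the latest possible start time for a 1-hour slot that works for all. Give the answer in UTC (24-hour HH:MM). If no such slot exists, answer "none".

none

Yusuf → UTC: 06:15–08:30, 11:15–13:00, 14:15–14:30, 15:15–17:00.
Mina → UTC: 11:45–13:15, 13:45–15:00, 15:45–17:30, 17:45–19:00.
Diego → UTC: 12:45–13:45, 16:45–17:00.
Yusuf ∩ Mina: 11:45–13:00, 14:15–14:30, 15:45–17:00.
Yusuf ∩ Mina ∩ Diego: 12:45–13:00, 16:45–17:00.
Windows ≥ 60 min: (none).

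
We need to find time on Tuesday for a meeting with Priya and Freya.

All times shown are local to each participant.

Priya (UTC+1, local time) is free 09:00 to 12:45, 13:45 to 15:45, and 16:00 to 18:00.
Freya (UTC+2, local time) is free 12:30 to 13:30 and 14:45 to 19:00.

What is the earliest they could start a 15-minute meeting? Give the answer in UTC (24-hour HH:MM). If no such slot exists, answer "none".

10:30

Priya → UTC: 08:00–11:45, 12:45–14:45, 15:00–17:00.
Freya → UTC: 10:30–11:30, 12:45–17:00.
Priya ∩ Freya: 10:30–11:30, 12:45–14:45, 15:00–17:00.
Windows ≥ 15 min: 10:30–11:30, 12:45–14:45, 15:00–17:00.
Earliest such window starts at 10:30.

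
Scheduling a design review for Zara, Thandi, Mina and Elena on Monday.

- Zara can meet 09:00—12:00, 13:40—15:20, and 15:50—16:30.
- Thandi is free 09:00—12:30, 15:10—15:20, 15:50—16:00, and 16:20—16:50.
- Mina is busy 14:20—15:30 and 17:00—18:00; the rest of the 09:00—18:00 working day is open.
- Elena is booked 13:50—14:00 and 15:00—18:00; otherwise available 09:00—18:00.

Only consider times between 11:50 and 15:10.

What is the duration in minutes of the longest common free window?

10 minutes

Mina free within 09:00–18:00: 09:00–14:20, 15:30–17:00.
Elena free within 09:00–18:00: 09:00–13:50, 14:00–15:00.
Zara ∩ Thandi: 09:00–12:00, 15:10–15:20, 15:50–16:00, 16:20–16:30.
Zara ∩ Thandi ∩ Mina: 09:00–12:00, 15:50–16:00, 16:20–16:30.
Zara ∩ Thandi ∩ Mina ∩ Elena: 09:00–12:00.
Restricted to 11:50–15:10: 11:50–12:00.
Single common window of 10 minutes.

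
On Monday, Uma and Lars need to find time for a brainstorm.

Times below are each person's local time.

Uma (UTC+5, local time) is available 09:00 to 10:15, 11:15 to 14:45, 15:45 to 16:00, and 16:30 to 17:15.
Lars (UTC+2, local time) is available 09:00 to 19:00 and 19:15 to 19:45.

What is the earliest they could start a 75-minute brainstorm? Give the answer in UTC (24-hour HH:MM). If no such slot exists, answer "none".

07:00

Uma → UTC: 04:00–05:15, 06:15–09:45, 10:45–11:00, 11:30–12:15.
Lars → UTC: 07:00–17:00, 17:15–17:45.
Uma ∩ Lars: 07:00–09:45, 10:45–11:00, 11:30–12:15.
Windows ≥ 75 min: 07:00–09:45.
Earliest such window starts at 07:00.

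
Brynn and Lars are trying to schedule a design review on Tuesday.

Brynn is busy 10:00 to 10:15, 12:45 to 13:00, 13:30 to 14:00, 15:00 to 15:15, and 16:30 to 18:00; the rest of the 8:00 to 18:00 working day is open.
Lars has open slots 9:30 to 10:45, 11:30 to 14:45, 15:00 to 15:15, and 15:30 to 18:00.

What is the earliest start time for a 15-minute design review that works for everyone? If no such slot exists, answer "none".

Brynn free within 08:00–18:00: 08:00–10:00, 10:15–12:45, 13:00–13:30, 14:00–15:00, 15:15–16:30.
Brynn ∩ Lars: 09:30–10:00, 10:15–10:45, 11:30–12:45, 13:00–13:30, 14:00–14:45, 15:30–16:30.
Windows ≥ 15 min: 09:30–10:00, 10:15–10:45, 11:30–12:45, 13:00–13:30, 14:00–14:45, 15:30–16:30.
Earliest such window starts at 09:30.

09:30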